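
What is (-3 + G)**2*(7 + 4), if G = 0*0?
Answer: 99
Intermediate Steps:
G = 0
(-3 + G)**2*(7 + 4) = (-3 + 0)**2*(7 + 4) = (-3)**2*11 = 9*11 = 99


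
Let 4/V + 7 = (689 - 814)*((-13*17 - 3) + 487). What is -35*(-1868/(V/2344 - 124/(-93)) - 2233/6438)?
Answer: 167846576472127/3422147982 ≈ 49047.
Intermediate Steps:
V = -2/16441 (V = 4/(-7 + (689 - 814)*((-13*17 - 3) + 487)) = 4/(-7 - 125*((-221 - 3) + 487)) = 4/(-7 - 125*(-224 + 487)) = 4/(-7 - 125*263) = 4/(-7 - 32875) = 4/(-32882) = 4*(-1/32882) = -2/16441 ≈ -0.00012165)
-35*(-1868/(V/2344 - 124/(-93)) - 2233/6438) = -35*(-1868/(-2/16441/2344 - 124/(-93)) - 2233/6438) = -35*(-1868/(-2/16441*1/2344 - 124*(-1/93)) - 2233*1/6438) = -35*(-1868/(-1/19268852 + 4/3) - 77/222) = -35*(-1868/77075405/57806556 - 77/222) = -35*(-1868*57806556/77075405 - 77/222) = -35*(-107982646608/77075405 - 77/222) = -35*(-23978082353161/17110739910) = 167846576472127/3422147982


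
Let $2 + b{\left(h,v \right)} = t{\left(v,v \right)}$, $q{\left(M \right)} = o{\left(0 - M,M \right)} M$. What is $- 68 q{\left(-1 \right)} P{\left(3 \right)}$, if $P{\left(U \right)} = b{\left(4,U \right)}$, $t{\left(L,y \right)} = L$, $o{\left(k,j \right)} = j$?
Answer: $-68$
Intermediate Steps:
$q{\left(M \right)} = M^{2}$ ($q{\left(M \right)} = M M = M^{2}$)
$b{\left(h,v \right)} = -2 + v$
$P{\left(U \right)} = -2 + U$
$- 68 q{\left(-1 \right)} P{\left(3 \right)} = - 68 \left(-1\right)^{2} \left(-2 + 3\right) = \left(-68\right) 1 \cdot 1 = \left(-68\right) 1 = -68$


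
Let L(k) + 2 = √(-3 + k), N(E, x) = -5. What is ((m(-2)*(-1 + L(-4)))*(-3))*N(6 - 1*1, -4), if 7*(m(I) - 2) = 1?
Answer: -675/7 + 225*I*√7/7 ≈ -96.429 + 85.042*I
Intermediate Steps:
m(I) = 15/7 (m(I) = 2 + (⅐)*1 = 2 + ⅐ = 15/7)
L(k) = -2 + √(-3 + k)
((m(-2)*(-1 + L(-4)))*(-3))*N(6 - 1*1, -4) = ((15*(-1 + (-2 + √(-3 - 4)))/7)*(-3))*(-5) = ((15*(-1 + (-2 + √(-7)))/7)*(-3))*(-5) = ((15*(-1 + (-2 + I*√7))/7)*(-3))*(-5) = ((15*(-3 + I*√7)/7)*(-3))*(-5) = ((-45/7 + 15*I*√7/7)*(-3))*(-5) = (135/7 - 45*I*√7/7)*(-5) = -675/7 + 225*I*√7/7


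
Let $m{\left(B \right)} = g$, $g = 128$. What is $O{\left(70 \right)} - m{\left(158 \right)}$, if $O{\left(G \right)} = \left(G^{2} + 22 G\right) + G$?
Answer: $6382$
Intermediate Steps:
$O{\left(G \right)} = G^{2} + 23 G$
$m{\left(B \right)} = 128$
$O{\left(70 \right)} - m{\left(158 \right)} = 70 \left(23 + 70\right) - 128 = 70 \cdot 93 - 128 = 6510 - 128 = 6382$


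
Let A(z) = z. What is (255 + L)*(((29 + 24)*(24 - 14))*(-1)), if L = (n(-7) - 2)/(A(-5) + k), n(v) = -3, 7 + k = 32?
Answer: -270035/2 ≈ -1.3502e+5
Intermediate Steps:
k = 25 (k = -7 + 32 = 25)
L = -¼ (L = (-3 - 2)/(-5 + 25) = -5/20 = -5*1/20 = -¼ ≈ -0.25000)
(255 + L)*(((29 + 24)*(24 - 14))*(-1)) = (255 - ¼)*(((29 + 24)*(24 - 14))*(-1)) = 1019*((53*10)*(-1))/4 = 1019*(530*(-1))/4 = (1019/4)*(-530) = -270035/2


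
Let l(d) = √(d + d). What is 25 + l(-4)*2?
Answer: 25 + 4*I*√2 ≈ 25.0 + 5.6569*I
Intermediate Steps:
l(d) = √2*√d (l(d) = √(2*d) = √2*√d)
25 + l(-4)*2 = 25 + (√2*√(-4))*2 = 25 + (√2*(2*I))*2 = 25 + (2*I*√2)*2 = 25 + 4*I*√2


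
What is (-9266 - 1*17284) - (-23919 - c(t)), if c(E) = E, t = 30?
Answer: -2601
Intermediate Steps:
(-9266 - 1*17284) - (-23919 - c(t)) = (-9266 - 1*17284) - (-23919 - 1*30) = (-9266 - 17284) - (-23919 - 30) = -26550 - 1*(-23949) = -26550 + 23949 = -2601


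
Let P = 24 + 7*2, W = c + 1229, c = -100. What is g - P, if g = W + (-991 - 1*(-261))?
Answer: 361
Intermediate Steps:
W = 1129 (W = -100 + 1229 = 1129)
g = 399 (g = 1129 + (-991 - 1*(-261)) = 1129 + (-991 + 261) = 1129 - 730 = 399)
P = 38 (P = 24 + 14 = 38)
g - P = 399 - 1*38 = 399 - 38 = 361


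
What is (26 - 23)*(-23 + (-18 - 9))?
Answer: -150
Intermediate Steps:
(26 - 23)*(-23 + (-18 - 9)) = 3*(-23 - 27) = 3*(-50) = -150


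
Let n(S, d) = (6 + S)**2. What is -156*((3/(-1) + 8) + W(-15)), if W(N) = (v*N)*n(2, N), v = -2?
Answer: -300300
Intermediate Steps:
W(N) = -128*N (W(N) = (-2*N)*(6 + 2)**2 = -2*N*8**2 = -2*N*64 = -128*N)
-156*((3/(-1) + 8) + W(-15)) = -156*((3/(-1) + 8) - 128*(-15)) = -156*((3*(-1) + 8) + 1920) = -156*((-3 + 8) + 1920) = -156*(5 + 1920) = -156*1925 = -300300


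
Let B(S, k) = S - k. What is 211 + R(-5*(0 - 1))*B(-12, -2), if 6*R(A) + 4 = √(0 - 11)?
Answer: 653/3 - 5*I*√11/3 ≈ 217.67 - 5.5277*I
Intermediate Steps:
R(A) = -⅔ + I*√11/6 (R(A) = -⅔ + √(0 - 11)/6 = -⅔ + √(-11)/6 = -⅔ + (I*√11)/6 = -⅔ + I*√11/6)
211 + R(-5*(0 - 1))*B(-12, -2) = 211 + (-⅔ + I*√11/6)*(-12 - 1*(-2)) = 211 + (-⅔ + I*√11/6)*(-12 + 2) = 211 + (-⅔ + I*√11/6)*(-10) = 211 + (20/3 - 5*I*√11/3) = 653/3 - 5*I*√11/3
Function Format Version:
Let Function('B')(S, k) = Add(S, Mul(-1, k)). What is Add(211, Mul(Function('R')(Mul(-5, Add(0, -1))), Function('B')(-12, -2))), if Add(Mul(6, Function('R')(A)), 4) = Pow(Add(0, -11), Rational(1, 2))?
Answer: Add(Rational(653, 3), Mul(Rational(-5, 3), I, Pow(11, Rational(1, 2)))) ≈ Add(217.67, Mul(-5.5277, I))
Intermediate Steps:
Function('R')(A) = Add(Rational(-2, 3), Mul(Rational(1, 6), I, Pow(11, Rational(1, 2)))) (Function('R')(A) = Add(Rational(-2, 3), Mul(Rational(1, 6), Pow(Add(0, -11), Rational(1, 2)))) = Add(Rational(-2, 3), Mul(Rational(1, 6), Pow(-11, Rational(1, 2)))) = Add(Rational(-2, 3), Mul(Rational(1, 6), Mul(I, Pow(11, Rational(1, 2))))) = Add(Rational(-2, 3), Mul(Rational(1, 6), I, Pow(11, Rational(1, 2)))))
Add(211, Mul(Function('R')(Mul(-5, Add(0, -1))), Function('B')(-12, -2))) = Add(211, Mul(Add(Rational(-2, 3), Mul(Rational(1, 6), I, Pow(11, Rational(1, 2)))), Add(-12, Mul(-1, -2)))) = Add(211, Mul(Add(Rational(-2, 3), Mul(Rational(1, 6), I, Pow(11, Rational(1, 2)))), Add(-12, 2))) = Add(211, Mul(Add(Rational(-2, 3), Mul(Rational(1, 6), I, Pow(11, Rational(1, 2)))), -10)) = Add(211, Add(Rational(20, 3), Mul(Rational(-5, 3), I, Pow(11, Rational(1, 2))))) = Add(Rational(653, 3), Mul(Rational(-5, 3), I, Pow(11, Rational(1, 2))))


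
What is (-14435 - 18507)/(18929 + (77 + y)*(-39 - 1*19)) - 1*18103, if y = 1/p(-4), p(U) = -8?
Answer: -1047951511/57881 ≈ -18105.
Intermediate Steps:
y = -⅛ (y = 1/(-8) = -⅛ ≈ -0.12500)
(-14435 - 18507)/(18929 + (77 + y)*(-39 - 1*19)) - 1*18103 = (-14435 - 18507)/(18929 + (77 - ⅛)*(-39 - 1*19)) - 1*18103 = -32942/(18929 + 615*(-39 - 19)/8) - 18103 = -32942/(18929 + (615/8)*(-58)) - 18103 = -32942/(18929 - 17835/4) - 18103 = -32942/57881/4 - 18103 = -32942*4/57881 - 18103 = -131768/57881 - 18103 = -1047951511/57881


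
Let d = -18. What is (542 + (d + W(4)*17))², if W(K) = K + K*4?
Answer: 746496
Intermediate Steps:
W(K) = 5*K (W(K) = K + 4*K = 5*K)
(542 + (d + W(4)*17))² = (542 + (-18 + (5*4)*17))² = (542 + (-18 + 20*17))² = (542 + (-18 + 340))² = (542 + 322)² = 864² = 746496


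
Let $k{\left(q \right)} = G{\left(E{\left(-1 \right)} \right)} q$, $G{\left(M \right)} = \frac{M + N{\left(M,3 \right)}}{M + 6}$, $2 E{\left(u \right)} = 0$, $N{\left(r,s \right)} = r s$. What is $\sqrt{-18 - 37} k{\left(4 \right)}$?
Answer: $0$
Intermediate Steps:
$E{\left(u \right)} = 0$ ($E{\left(u \right)} = \frac{1}{2} \cdot 0 = 0$)
$G{\left(M \right)} = \frac{4 M}{6 + M}$ ($G{\left(M \right)} = \frac{M + M 3}{M + 6} = \frac{M + 3 M}{6 + M} = \frac{4 M}{6 + M}$)
$k{\left(q \right)} = 0$ ($k{\left(q \right)} = 4 \cdot 0 \frac{1}{6 + 0} q = 4 \cdot 0 \cdot \frac{1}{6} q = 0 q = 0$)
$\sqrt{-18 - 37} k{\left(4 \right)} = \sqrt{-18 - 37} \cdot 0 = \sqrt{-55} \cdot 0 = i \sqrt{55} \cdot 0 = 0$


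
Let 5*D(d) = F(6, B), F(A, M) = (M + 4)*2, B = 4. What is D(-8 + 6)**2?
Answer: 256/25 ≈ 10.240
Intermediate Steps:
F(A, M) = 8 + 2*M (F(A, M) = (4 + M)*2 = 8 + 2*M)
D(d) = 16/5 (D(d) = (8 + 2*4)/5 = (8 + 8)/5 = (1/5)*16 = 16/5)
D(-8 + 6)**2 = (16/5)**2 = 256/25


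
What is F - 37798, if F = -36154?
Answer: -73952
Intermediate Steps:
F - 37798 = -36154 - 37798 = -73952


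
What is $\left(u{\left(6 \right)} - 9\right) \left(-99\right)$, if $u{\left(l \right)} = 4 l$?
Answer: $-1485$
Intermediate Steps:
$\left(u{\left(6 \right)} - 9\right) \left(-99\right) = \left(4 \cdot 6 - 9\right) \left(-99\right) = \left(24 - 9\right) \left(-99\right) = 15 \left(-99\right) = -1485$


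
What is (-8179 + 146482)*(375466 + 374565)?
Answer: 103731537393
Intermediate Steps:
(-8179 + 146482)*(375466 + 374565) = 138303*750031 = 103731537393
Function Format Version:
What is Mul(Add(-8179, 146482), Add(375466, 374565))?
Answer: 103731537393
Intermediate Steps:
Mul(Add(-8179, 146482), Add(375466, 374565)) = Mul(138303, 750031) = 103731537393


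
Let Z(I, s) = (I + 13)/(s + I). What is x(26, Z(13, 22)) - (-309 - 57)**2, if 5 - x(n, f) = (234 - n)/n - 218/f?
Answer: -1737652/13 ≈ -1.3367e+5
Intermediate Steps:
Z(I, s) = (13 + I)/(I + s)
x(n, f) = 5 + 218/f - (234 - n)/n (x(n, f) = 5 - ((234 - n)/n - 218/f) = 5 - (-218/f + (234 - n)/n) = 5 + (218/f - (234 - n)/n) = 5 + 218/f - (234 - n)/n)
x(26, Z(13, 22)) - (-309 - 57)**2 = (6 - 234/26 + 218/(((13 + 13)/(13 + 22)))) - (-309 - 57)**2 = (6 - 234*1/26 + 218/((26/35))) - 1*(-366)**2 = (6 - 9 + 218/(((1/35)*26))) - 1*133956 = (6 - 9 + 218/(26/35)) - 133956 = (6 - 9 + 218*(35/26)) - 133956 = (6 - 9 + 3815/13) - 133956 = 3776/13 - 133956 = -1737652/13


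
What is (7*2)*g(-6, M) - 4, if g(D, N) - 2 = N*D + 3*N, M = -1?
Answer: 66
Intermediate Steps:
g(D, N) = 2 + 3*N + D*N (g(D, N) = 2 + (N*D + 3*N) = 2 + (D*N + 3*N) = 2 + (3*N + D*N) = 2 + 3*N + D*N)
(7*2)*g(-6, M) - 4 = (7*2)*(2 + 3*(-1) - 6*(-1)) - 4 = 14*(2 - 3 + 6) - 4 = 14*5 - 4 = 70 - 4 = 66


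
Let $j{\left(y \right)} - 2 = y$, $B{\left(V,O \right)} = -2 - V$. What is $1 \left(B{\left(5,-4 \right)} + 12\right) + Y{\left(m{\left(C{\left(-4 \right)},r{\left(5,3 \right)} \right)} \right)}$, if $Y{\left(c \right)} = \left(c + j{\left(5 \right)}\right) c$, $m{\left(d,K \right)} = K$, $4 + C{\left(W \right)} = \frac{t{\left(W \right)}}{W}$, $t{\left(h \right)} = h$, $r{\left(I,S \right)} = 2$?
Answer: $23$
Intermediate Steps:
$j{\left(y \right)} = 2 + y$
$C{\left(W \right)} = -3$ ($C{\left(W \right)} = -4 + \frac{W}{W} = -4 + 1 = -3$)
$Y{\left(c \right)} = c \left(7 + c\right)$ ($Y{\left(c \right)} = \left(c + \left(2 + 5\right)\right) c = \left(c + 7\right) c = \left(7 + c\right) c = c \left(7 + c\right)$)
$1 \left(B{\left(5,-4 \right)} + 12\right) + Y{\left(m{\left(C{\left(-4 \right)},r{\left(5,3 \right)} \right)} \right)} = 1 \left(\left(-2 - 5\right) + 12\right) + 2 \left(7 + 2\right) = 1 \left(\left(-2 - 5\right) + 12\right) + 2 \cdot 9 = 1 \left(-7 + 12\right) + 18 = 1 \cdot 5 + 18 = 5 + 18 = 23$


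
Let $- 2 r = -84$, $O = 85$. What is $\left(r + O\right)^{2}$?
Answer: $16129$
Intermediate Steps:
$r = 42$ ($r = \left(- \frac{1}{2}\right) \left(-84\right) = 42$)
$\left(r + O\right)^{2} = \left(42 + 85\right)^{2} = 127^{2} = 16129$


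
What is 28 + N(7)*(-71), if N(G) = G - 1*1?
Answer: -398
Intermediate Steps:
N(G) = -1 + G (N(G) = G - 1 = -1 + G)
28 + N(7)*(-71) = 28 + (-1 + 7)*(-71) = 28 + 6*(-71) = 28 - 426 = -398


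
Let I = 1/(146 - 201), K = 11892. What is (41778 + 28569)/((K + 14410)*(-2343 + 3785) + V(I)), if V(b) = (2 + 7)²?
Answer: 70347/37927565 ≈ 0.0018548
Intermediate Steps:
I = -1/55 (I = 1/(-55) = -1/55 ≈ -0.018182)
V(b) = 81 (V(b) = 9² = 81)
(41778 + 28569)/((K + 14410)*(-2343 + 3785) + V(I)) = (41778 + 28569)/((11892 + 14410)*(-2343 + 3785) + 81) = 70347/(26302*1442 + 81) = 70347/(37927484 + 81) = 70347/37927565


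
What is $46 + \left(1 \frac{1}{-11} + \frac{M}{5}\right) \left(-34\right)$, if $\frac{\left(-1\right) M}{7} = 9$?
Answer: $\frac{26262}{55} \approx 477.49$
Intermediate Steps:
$M = -63$ ($M = \left(-7\right) 9 = -63$)
$46 + \left(1 \frac{1}{-11} + \frac{M}{5}\right) \left(-34\right) = 46 + \left(1 \frac{1}{-11} - \frac{63}{5}\right) \left(-34\right) = 46 + \left(1 \left(- \frac{1}{11}\right) - \frac{63}{5}\right) \left(-34\right) = 46 + \left(- \frac{1}{11} - \frac{63}{5}\right) \left(-34\right) = 46 - - \frac{23732}{55} = 46 + \frac{23732}{55} = \frac{26262}{55}$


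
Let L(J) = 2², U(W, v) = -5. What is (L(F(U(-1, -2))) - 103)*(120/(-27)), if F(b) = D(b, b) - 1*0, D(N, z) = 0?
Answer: 440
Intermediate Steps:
F(b) = 0 (F(b) = 0 - 1*0 = 0 + 0 = 0)
L(J) = 4
(L(F(U(-1, -2))) - 103)*(120/(-27)) = (4 - 103)*(120/(-27)) = -11880*(-1)/27 = -99*(-40/9) = 440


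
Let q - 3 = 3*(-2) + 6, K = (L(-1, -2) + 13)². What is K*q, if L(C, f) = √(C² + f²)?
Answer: 522 + 78*√5 ≈ 696.41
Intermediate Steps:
K = (13 + √5)² (K = (√((-1)² + (-2)²) + 13)² = (√(1 + 4) + 13)² = (√5 + 13)² = (13 + √5)² ≈ 232.14)
q = 3 (q = 3 + (3*(-2) + 6) = 3 + (-6 + 6) = 3 + 0 = 3)
K*q = (13 + √5)²*3 = 3*(13 + √5)²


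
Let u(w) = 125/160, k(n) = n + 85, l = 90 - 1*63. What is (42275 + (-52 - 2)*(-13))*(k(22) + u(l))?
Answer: 148227673/32 ≈ 4.6321e+6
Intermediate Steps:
l = 27 (l = 90 - 63 = 27)
k(n) = 85 + n
u(w) = 25/32 (u(w) = 125*(1/160) = 25/32)
(42275 + (-52 - 2)*(-13))*(k(22) + u(l)) = (42275 + (-52 - 2)*(-13))*((85 + 22) + 25/32) = (42275 - 54*(-13))*(107 + 25/32) = (42275 + 702)*(3449/32) = 42977*(3449/32) = 148227673/32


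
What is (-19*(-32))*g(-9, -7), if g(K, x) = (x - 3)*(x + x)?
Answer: 85120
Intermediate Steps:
g(K, x) = 2*x*(-3 + x) (g(K, x) = (-3 + x)*(2*x) = 2*x*(-3 + x))
(-19*(-32))*g(-9, -7) = (-19*(-32))*(2*(-7)*(-3 - 7)) = 608*(2*(-7)*(-10)) = 608*140 = 85120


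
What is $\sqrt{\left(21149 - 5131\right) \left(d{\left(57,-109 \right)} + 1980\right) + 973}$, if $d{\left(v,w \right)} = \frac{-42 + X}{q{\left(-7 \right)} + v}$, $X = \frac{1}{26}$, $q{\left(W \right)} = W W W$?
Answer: $\frac{\sqrt{2594484308966}}{286} \approx 5632.0$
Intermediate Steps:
$q{\left(W \right)} = W^{3}$ ($q{\left(W \right)} = W^{2} W = W^{3}$)
$X = \frac{1}{26} \approx 0.038462$
$d{\left(v,w \right)} = - \frac{1091}{26 \left(-343 + v\right)}$ ($d{\left(v,w \right)} = \frac{-42 + \frac{1}{26}}{\left(-7\right)^{3} + v} = - \frac{1091}{26 \left(-343 + v\right)}$)
$\sqrt{\left(21149 - 5131\right) \left(d{\left(57,-109 \right)} + 1980\right) + 973} = \sqrt{\left(21149 - 5131\right) \left(- \frac{1091}{-8918 + 26 \cdot 57} + 1980\right) + 973} = \sqrt{16018 \left(- \frac{1091}{-8918 + 1482} + 1980\right) + 973} = \sqrt{16018 \left(- \frac{1091}{-7436} + 1980\right) + 973} = \sqrt{16018 \left(\left(-1091\right) \left(- \frac{1}{7436}\right) + 1980\right) + 973} = \sqrt{16018 \left(\frac{1091}{7436} + 1980\right) + 973} = \sqrt{16018 \cdot \frac{14724371}{7436} + 973} = \sqrt{\frac{117927487339}{3718} + 973} = \sqrt{\frac{117931104953}{3718}} = \frac{\sqrt{2594484308966}}{286}$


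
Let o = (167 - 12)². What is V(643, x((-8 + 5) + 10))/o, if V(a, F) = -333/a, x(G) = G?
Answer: -333/15448075 ≈ -2.1556e-5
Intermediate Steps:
o = 24025 (o = 155² = 24025)
V(643, x((-8 + 5) + 10))/o = -333/643/24025 = -333*1/643*(1/24025) = -333/643*1/24025 = -333/15448075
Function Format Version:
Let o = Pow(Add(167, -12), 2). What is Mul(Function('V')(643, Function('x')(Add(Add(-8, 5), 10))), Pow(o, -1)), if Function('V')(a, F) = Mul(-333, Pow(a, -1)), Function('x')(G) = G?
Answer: Rational(-333, 15448075) ≈ -2.1556e-5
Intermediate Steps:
o = 24025 (o = Pow(155, 2) = 24025)
Mul(Function('V')(643, Function('x')(Add(Add(-8, 5), 10))), Pow(o, -1)) = Mul(Mul(-333, Pow(643, -1)), Pow(24025, -1)) = Mul(Mul(-333, Rational(1, 643)), Rational(1, 24025)) = Mul(Rational(-333, 643), Rational(1, 24025)) = Rational(-333, 15448075)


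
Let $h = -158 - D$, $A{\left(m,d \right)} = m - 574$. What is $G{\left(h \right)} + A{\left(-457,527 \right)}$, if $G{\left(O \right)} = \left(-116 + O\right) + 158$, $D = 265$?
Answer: $-1412$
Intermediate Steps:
$A{\left(m,d \right)} = -574 + m$
$h = -423$ ($h = -158 - 265 = -423$)
$G{\left(O \right)} = 42 + O$
$G{\left(h \right)} + A{\left(-457,527 \right)} = \left(42 - 423\right) - 1031 = -381 - 1031 = -1412$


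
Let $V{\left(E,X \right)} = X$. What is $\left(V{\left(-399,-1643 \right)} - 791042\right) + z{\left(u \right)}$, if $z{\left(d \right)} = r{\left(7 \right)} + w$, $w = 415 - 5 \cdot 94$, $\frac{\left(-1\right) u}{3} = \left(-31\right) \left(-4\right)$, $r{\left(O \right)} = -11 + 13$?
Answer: $-792738$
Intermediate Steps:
$r{\left(O \right)} = 2$
$u = -372$ ($u = - 3 \left(\left(-31\right) \left(-4\right)\right) = \left(-3\right) 124 = -372$)
$w = -55$ ($w = 415 - 470 = -55$)
$z{\left(d \right)} = -53$ ($z{\left(d \right)} = 2 - 55 = -53$)
$\left(V{\left(-399,-1643 \right)} - 791042\right) + z{\left(u \right)} = \left(-1643 - 791042\right) - 53 = -792685 - 53 = -792738$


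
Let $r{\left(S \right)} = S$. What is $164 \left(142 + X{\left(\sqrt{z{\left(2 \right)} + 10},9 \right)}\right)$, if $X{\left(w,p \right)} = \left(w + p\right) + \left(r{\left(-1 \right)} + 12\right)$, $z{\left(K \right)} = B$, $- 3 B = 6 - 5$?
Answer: $26568 + \frac{164 \sqrt{87}}{3} \approx 27078.0$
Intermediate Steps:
$B = - \frac{1}{3}$ ($B = - \frac{6 - 5}{3} = \left(- \frac{1}{3}\right) 1 = - \frac{1}{3} \approx -0.33333$)
$z{\left(K \right)} = - \frac{1}{3}$
$X{\left(w,p \right)} = 11 + p + w$ ($X{\left(w,p \right)} = \left(w + p\right) + \left(-1 + 12\right) = \left(p + w\right) + 11 = 11 + p + w$)
$164 \left(142 + X{\left(\sqrt{z{\left(2 \right)} + 10},9 \right)}\right) = 164 \left(142 + \left(11 + 9 + \sqrt{- \frac{1}{3} + 10}\right)\right) = 164 \left(142 + \left(11 + 9 + \sqrt{\frac{29}{3}}\right)\right) = 164 \left(142 + \left(11 + 9 + \frac{\sqrt{87}}{3}\right)\right) = 164 \left(142 + \left(20 + \frac{\sqrt{87}}{3}\right)\right) = 164 \left(162 + \frac{\sqrt{87}}{3}\right) = 26568 + \frac{164 \sqrt{87}}{3}$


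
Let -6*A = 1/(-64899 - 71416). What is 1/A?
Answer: 817890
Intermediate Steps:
A = 1/817890 (A = -1/(6*(-64899 - 71416)) = -1/6/(-136315) = -1/6*(-1/136315) = 1/817890 ≈ 1.2227e-6)
1/A = 1/(1/817890) = 817890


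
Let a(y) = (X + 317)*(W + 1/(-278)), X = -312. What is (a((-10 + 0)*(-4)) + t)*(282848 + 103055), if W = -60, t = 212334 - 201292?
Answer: 1152410937713/278 ≈ 4.1454e+9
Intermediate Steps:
t = 11042
a(y) = -83405/278 (a(y) = (-312 + 317)*(-60 + 1/(-278)) = 5*(-60 - 1/278) = 5*(-16681/278) = -83405/278)
(a((-10 + 0)*(-4)) + t)*(282848 + 103055) = (-83405/278 + 11042)*(282848 + 103055) = (2986271/278)*385903 = 1152410937713/278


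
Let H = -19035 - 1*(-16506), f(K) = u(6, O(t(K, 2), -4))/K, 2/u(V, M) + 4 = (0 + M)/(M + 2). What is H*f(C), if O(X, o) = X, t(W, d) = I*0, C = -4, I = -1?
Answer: -2529/8 ≈ -316.13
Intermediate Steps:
t(W, d) = 0 (t(W, d) = -1*0 = 0)
u(V, M) = 2/(-4 + M/(2 + M)) (u(V, M) = 2/(-4 + (0 + M)/(M + 2)) = 2/(-4 + M/(2 + M)))
f(K) = -1/(2*K) (f(K) = (2*(-2 - 1*0)/(8 + 3*0))/K = (2*(-2 + 0)/(8 + 0))/K = (2*(-2)/8)/K = (2*(⅛)*(-2))/K = -1/(2*K))
H = -2529 (H = -19035 + 16506 = -2529)
H*f(C) = -(-2529)/(2*(-4)) = -(-2529)*(-1)/(2*4) = -2529*⅛ = -2529/8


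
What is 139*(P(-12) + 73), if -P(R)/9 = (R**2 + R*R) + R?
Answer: -335129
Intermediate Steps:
P(R) = -18*R**2 - 9*R (P(R) = -9*((R**2 + R*R) + R) = -9*((R**2 + R**2) + R) = -9*(2*R**2 + R) = -9*(R + 2*R**2) = -18*R**2 - 9*R)
139*(P(-12) + 73) = 139*(-9*(-12)*(1 + 2*(-12)) + 73) = 139*(-9*(-12)*(1 - 24) + 73) = 139*(-9*(-12)*(-23) + 73) = 139*(-2484 + 73) = 139*(-2411) = -335129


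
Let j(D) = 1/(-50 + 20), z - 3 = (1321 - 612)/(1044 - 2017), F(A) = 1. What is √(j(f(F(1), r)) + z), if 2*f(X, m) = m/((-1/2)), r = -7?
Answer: √1906895130/29190 ≈ 1.4960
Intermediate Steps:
f(X, m) = -m (f(X, m) = (m/((-1/2)))/2 = (m/((-1*½)))/2 = (m/(-½))/2 = (m*(-2))/2 = (-2*m)/2 = -m)
z = 2210/973 (z = 3 + (1321 - 612)/(1044 - 2017) = 3 + 709/(-973) = 3 + 709*(-1/973) = 3 - 709/973 = 2210/973 ≈ 2.2713)
j(D) = -1/30 (j(D) = 1/(-30) = -1/30)
√(j(f(F(1), r)) + z) = √(-1/30 + 2210/973) = √(65327/29190) = √1906895130/29190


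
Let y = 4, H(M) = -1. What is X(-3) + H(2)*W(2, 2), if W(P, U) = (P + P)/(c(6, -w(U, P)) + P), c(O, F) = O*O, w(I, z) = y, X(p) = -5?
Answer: -97/19 ≈ -5.1053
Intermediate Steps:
w(I, z) = 4
c(O, F) = O²
W(P, U) = 2*P/(36 + P) (W(P, U) = (P + P)/(6² + P) = (2*P)/(36 + P) = 2*P/(36 + P))
X(-3) + H(2)*W(2, 2) = -5 - 2*2/(36 + 2) = -5 - 2*2/38 = -5 - 1*2/19 = -5 - 2/19 = -97/19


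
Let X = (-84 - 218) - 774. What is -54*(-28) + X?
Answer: 436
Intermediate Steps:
X = -1076 (X = -302 - 774 = -1076)
-54*(-28) + X = -54*(-28) - 1076 = 1512 - 1076 = 436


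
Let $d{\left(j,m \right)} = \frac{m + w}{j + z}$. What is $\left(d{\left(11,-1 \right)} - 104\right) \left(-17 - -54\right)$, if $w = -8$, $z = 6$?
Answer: $- \frac{65749}{17} \approx -3867.6$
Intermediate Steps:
$d{\left(j,m \right)} = \frac{-8 + m}{6 + j}$ ($d{\left(j,m \right)} = \frac{m - 8}{j + 6} = \frac{-8 + m}{6 + j}$)
$\left(d{\left(11,-1 \right)} - 104\right) \left(-17 - -54\right) = \left(\frac{-8 - 1}{6 + 11} - 104\right) \left(-17 - -54\right) = \left(\frac{1}{17} \left(-9\right) - 104\right) \left(-17 + 54\right) = \left(\frac{1}{17} \left(-9\right) - 104\right) 37 = \left(- \frac{9}{17} - 104\right) 37 = \left(- \frac{1777}{17}\right) 37 = - \frac{65749}{17}$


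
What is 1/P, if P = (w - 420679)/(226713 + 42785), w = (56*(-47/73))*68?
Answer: -19673354/30888543 ≈ -0.63691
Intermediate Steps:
w = -178976/73 (w = (56*(-47*1/73))*68 = (56*(-47/73))*68 = -2632/73*68 = -178976/73 ≈ -2451.7)
P = -30888543/19673354 (P = (-178976/73 - 420679)/(226713 + 42785) = -30888543/73/269498 = -30888543/73*1/269498 = -30888543/19673354 ≈ -1.5701)
1/P = 1/(-30888543/19673354) = -19673354/30888543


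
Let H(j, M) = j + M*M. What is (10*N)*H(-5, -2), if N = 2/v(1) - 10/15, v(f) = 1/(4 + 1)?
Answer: -280/3 ≈ -93.333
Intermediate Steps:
v(f) = ⅕ (v(f) = 1/5 = ⅕)
H(j, M) = j + M²
N = 28/3 (N = 2/(⅕) - 10/15 = 2*5 - 10*1/15 = 10 - ⅔ = 28/3 ≈ 9.3333)
(10*N)*H(-5, -2) = (10*(28/3))*(-5 + (-2)²) = 280*(-5 + 4)/3 = (280/3)*(-1) = -280/3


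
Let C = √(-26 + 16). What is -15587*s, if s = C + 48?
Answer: -748176 - 15587*I*√10 ≈ -7.4818e+5 - 49290.0*I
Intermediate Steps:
C = I*√10 (C = √(-10) = I*√10 ≈ 3.1623*I)
s = 48 + I*√10 (s = I*√10 + 48 = 48 + I*√10 ≈ 48.0 + 3.1623*I)
-15587*s = -15587*(48 + I*√10) = -748176 - 15587*I*√10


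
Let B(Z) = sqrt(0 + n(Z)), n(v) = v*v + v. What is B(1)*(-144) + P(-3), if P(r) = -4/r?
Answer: 4/3 - 144*sqrt(2) ≈ -202.31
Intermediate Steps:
n(v) = v + v**2 (n(v) = v**2 + v = v + v**2)
B(Z) = sqrt(Z*(1 + Z)) (B(Z) = sqrt(0 + Z*(1 + Z)) = sqrt(Z*(1 + Z)))
B(1)*(-144) + P(-3) = sqrt(1*(1 + 1))*(-144) - 4/(-3) = sqrt(1*2)*(-144) - 4*(-1/3) = sqrt(2)*(-144) + 4/3 = -144*sqrt(2) + 4/3 = 4/3 - 144*sqrt(2)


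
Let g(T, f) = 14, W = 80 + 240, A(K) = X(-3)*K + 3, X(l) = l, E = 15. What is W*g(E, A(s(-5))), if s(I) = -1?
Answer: 4480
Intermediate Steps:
A(K) = 3 - 3*K (A(K) = -3*K + 3 = 3 - 3*K)
W = 320
W*g(E, A(s(-5))) = 320*14 = 4480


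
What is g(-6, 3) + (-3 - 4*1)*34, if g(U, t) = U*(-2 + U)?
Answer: -190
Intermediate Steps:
g(-6, 3) + (-3 - 4*1)*34 = -6*(-2 - 6) + (-3 - 4*1)*34 = -6*(-8) + (-3 - 4)*34 = 48 - 7*34 = 48 - 238 = -190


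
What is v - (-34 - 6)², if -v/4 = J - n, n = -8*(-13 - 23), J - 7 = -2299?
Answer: 8720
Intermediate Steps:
J = -2292 (J = 7 - 2299 = -2292)
n = 288 (n = -8*(-36) = 288)
v = 10320 (v = -4*(-2292 - 1*288) = -4*(-2292 - 288) = -4*(-2580) = 10320)
v - (-34 - 6)² = 10320 - (-34 - 6)² = 10320 - 1*(-40)² = 10320 - 1*1600 = 10320 - 1600 = 8720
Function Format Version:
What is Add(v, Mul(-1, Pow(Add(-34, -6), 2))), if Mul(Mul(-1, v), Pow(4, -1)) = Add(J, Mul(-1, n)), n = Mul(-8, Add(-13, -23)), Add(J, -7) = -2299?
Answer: 8720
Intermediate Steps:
J = -2292 (J = Add(7, -2299) = -2292)
n = 288 (n = Mul(-8, -36) = 288)
v = 10320 (v = Mul(-4, Add(-2292, Mul(-1, 288))) = Mul(-4, Add(-2292, -288)) = Mul(-4, -2580) = 10320)
Add(v, Mul(-1, Pow(Add(-34, -6), 2))) = Add(10320, Mul(-1, Pow(Add(-34, -6), 2))) = Add(10320, Mul(-1, Pow(-40, 2))) = Add(10320, Mul(-1, 1600)) = Add(10320, -1600) = 8720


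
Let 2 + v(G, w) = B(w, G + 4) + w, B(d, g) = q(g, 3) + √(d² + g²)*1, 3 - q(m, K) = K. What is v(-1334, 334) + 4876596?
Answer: 4876928 + 2*√470114 ≈ 4.8783e+6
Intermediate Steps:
q(m, K) = 3 - K
B(d, g) = √(d² + g²) (B(d, g) = (3 - 1*3) + √(d² + g²)*1 = (3 - 3) + √(d² + g²) = 0 + √(d² + g²) = √(d² + g²))
v(G, w) = -2 + w + √(w² + (4 + G)²) (v(G, w) = -2 + (√(w² + (G + 4)²) + w) = -2 + (√(w² + (4 + G)²) + w) = -2 + (w + √(w² + (4 + G)²)) = -2 + w + √(w² + (4 + G)²))
v(-1334, 334) + 4876596 = (-2 + 334 + √(334² + (4 - 1334)²)) + 4876596 = (-2 + 334 + √(111556 + (-1330)²)) + 4876596 = (-2 + 334 + √(111556 + 1768900)) + 4876596 = (-2 + 334 + √1880456) + 4876596 = (-2 + 334 + 2*√470114) + 4876596 = (332 + 2*√470114) + 4876596 = 4876928 + 2*√470114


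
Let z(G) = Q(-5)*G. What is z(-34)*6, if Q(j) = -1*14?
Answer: 2856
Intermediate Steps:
Q(j) = -14
z(G) = -14*G
z(-34)*6 = -14*(-34)*6 = 476*6 = 2856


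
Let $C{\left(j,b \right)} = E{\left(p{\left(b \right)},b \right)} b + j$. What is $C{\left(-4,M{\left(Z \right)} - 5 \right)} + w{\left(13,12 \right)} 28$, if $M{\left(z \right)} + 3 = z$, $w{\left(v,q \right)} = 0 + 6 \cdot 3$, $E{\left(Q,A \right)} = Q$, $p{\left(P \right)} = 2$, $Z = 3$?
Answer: $490$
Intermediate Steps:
$w{\left(v,q \right)} = 18$ ($w{\left(v,q \right)} = 0 + 18 = 18$)
$M{\left(z \right)} = -3 + z$
$C{\left(j,b \right)} = j + 2 b$ ($C{\left(j,b \right)} = 2 b + j = j + 2 b$)
$C{\left(-4,M{\left(Z \right)} - 5 \right)} + w{\left(13,12 \right)} 28 = \left(-4 + 2 \left(\left(-3 + 3\right) - 5\right)\right) + 18 \cdot 28 = \left(-4 + 2 \left(0 - 5\right)\right) + 504 = \left(-4 + 2 \left(-5\right)\right) + 504 = \left(-4 - 10\right) + 504 = -14 + 504 = 490$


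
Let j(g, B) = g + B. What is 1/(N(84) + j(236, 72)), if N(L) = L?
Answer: 1/392 ≈ 0.0025510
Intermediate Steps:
j(g, B) = B + g
1/(N(84) + j(236, 72)) = 1/(84 + (72 + 236)) = 1/(84 + 308) = 1/392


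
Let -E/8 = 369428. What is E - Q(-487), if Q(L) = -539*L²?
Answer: 124878667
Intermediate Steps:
E = -2955424 (E = -8*369428 = -2955424)
E - Q(-487) = -2955424 - (-539)*(-487)² = -2955424 - (-539)*237169 = -2955424 - 1*(-127834091) = -2955424 + 127834091 = 124878667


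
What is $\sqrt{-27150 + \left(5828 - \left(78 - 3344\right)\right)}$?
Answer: $2 i \sqrt{4514} \approx 134.37 i$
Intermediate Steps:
$\sqrt{-27150 + \left(5828 - \left(78 - 3344\right)\right)} = \sqrt{-27150 + \left(5828 - -3266\right)} = \sqrt{-27150 + \left(5828 + 3266\right)} = \sqrt{-27150 + 9094} = \sqrt{-18056} = 2 i \sqrt{4514}$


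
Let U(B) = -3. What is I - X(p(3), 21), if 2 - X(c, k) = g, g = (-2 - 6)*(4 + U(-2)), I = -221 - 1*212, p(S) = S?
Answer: -443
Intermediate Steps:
I = -433 (I = -221 - 212 = -433)
g = -8 (g = (-2 - 6)*(4 - 3) = -8*1 = -8)
X(c, k) = 10 (X(c, k) = 2 - 1*(-8) = 2 + 8 = 10)
I - X(p(3), 21) = -433 - 1*10 = -433 - 10 = -443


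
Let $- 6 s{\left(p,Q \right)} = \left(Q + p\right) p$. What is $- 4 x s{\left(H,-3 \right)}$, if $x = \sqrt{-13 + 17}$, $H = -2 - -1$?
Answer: $\frac{16}{3} \approx 5.3333$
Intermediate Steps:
$H = -1$ ($H = -2 + 1 = -1$)
$x = 2$ ($x = \sqrt{4} = 2$)
$s{\left(p,Q \right)} = - \frac{p \left(Q + p\right)}{6}$ ($s{\left(p,Q \right)} = - \frac{\left(Q + p\right) p}{6} = - \frac{p \left(Q + p\right)}{6}$)
$- 4 x s{\left(H,-3 \right)} = \left(-4\right) 2 \left(\left(- \frac{1}{6}\right) \left(-1\right) \left(-3 - 1\right)\right) = - 8 \left(\left(- \frac{1}{6}\right) \left(-1\right) \left(-4\right)\right) = \left(-8\right) \left(- \frac{2}{3}\right) = \frac{16}{3}$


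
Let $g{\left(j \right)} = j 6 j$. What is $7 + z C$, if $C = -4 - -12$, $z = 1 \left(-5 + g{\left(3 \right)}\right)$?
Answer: $399$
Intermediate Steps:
$g{\left(j \right)} = 6 j^{2}$ ($g{\left(j \right)} = 6 j j = 6 j^{2}$)
$z = 49$ ($z = 1 \left(-5 + 6 \cdot 3^{2}\right) = 1 \left(-5 + 6 \cdot 9\right) = 1 \left(-5 + 54\right) = 1 \cdot 49 = 49$)
$C = 8$ ($C = -4 + 12 = 8$)
$7 + z C = 7 + 49 \cdot 8 = 7 + 392 = 399$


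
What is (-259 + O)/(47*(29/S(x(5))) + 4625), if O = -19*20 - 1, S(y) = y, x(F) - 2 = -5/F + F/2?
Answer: -4480/35101 ≈ -0.12763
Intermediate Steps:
x(F) = 2 + F/2 - 5/F (x(F) = 2 + (-5/F + F/2) = 2 + (F/2 - 5/F) = 2 + F/2 - 5/F)
O = -381 (O = -380 - 1 = -381)
(-259 + O)/(47*(29/S(x(5))) + 4625) = (-259 - 381)/(47*(29/(2 + (½)*5 - 5/5)) + 4625) = -640/(47*(29/(2 + 5/2 - 5*⅕)) + 4625) = -640/(47*(29/(2 + 5/2 - 1)) + 4625) = -640/(47*(29/(7/2)) + 4625) = -640/(47*(29*(2/7)) + 4625) = -640/(47*(58/7) + 4625) = -640/(2726/7 + 4625) = -640/35101/7 = -640*7/35101 = -4480/35101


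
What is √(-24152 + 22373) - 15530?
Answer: -15530 + I*√1779 ≈ -15530.0 + 42.178*I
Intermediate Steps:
√(-24152 + 22373) - 15530 = √(-1779) - 15530 = I*√1779 - 15530 = -15530 + I*√1779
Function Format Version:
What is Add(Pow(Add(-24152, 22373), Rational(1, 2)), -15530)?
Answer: Add(-15530, Mul(I, Pow(1779, Rational(1, 2)))) ≈ Add(-15530., Mul(42.178, I))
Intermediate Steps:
Add(Pow(Add(-24152, 22373), Rational(1, 2)), -15530) = Add(Pow(-1779, Rational(1, 2)), -15530) = Add(Mul(I, Pow(1779, Rational(1, 2))), -15530) = Add(-15530, Mul(I, Pow(1779, Rational(1, 2))))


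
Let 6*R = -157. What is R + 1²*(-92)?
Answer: -709/6 ≈ -118.17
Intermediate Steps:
R = -157/6 (R = (⅙)*(-157) = -157/6 ≈ -26.167)
R + 1²*(-92) = -157/6 + 1²*(-92) = -157/6 + 1*(-92) = -157/6 - 92 = -709/6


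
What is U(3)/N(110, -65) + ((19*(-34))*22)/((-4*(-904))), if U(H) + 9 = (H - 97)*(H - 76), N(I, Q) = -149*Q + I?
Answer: -28606523/8854680 ≈ -3.2307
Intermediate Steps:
N(I, Q) = I - 149*Q
U(H) = -9 + (-97 + H)*(-76 + H) (U(H) = -9 + (H - 97)*(H - 76) = -9 + (-97 + H)*(-76 + H))
U(3)/N(110, -65) + ((19*(-34))*22)/((-4*(-904))) = (7363 + 3² - 173*3)/(110 - 149*(-65)) + ((19*(-34))*22)/((-4*(-904))) = (7363 + 9 - 519)/(110 + 9685) - 646*22/3616 = 6853/9795 - 14212*1/3616 = 6853*(1/9795) - 3553/904 = 6853/9795 - 3553/904 = -28606523/8854680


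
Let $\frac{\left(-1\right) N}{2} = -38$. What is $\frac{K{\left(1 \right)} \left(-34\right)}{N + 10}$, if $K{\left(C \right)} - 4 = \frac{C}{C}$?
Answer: $- \frac{85}{43} \approx -1.9767$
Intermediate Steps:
$N = 76$ ($N = \left(-2\right) \left(-38\right) = 76$)
$K{\left(C \right)} = 5$ ($K{\left(C \right)} = 4 + \frac{C}{C} = 4 + 1 = 5$)
$\frac{K{\left(1 \right)} \left(-34\right)}{N + 10} = \frac{5 \left(-34\right)}{76 + 10} = - \frac{170}{86} = \left(-170\right) \frac{1}{86} = - \frac{85}{43}$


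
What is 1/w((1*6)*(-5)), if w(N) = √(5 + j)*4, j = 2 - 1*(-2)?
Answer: 1/12 ≈ 0.083333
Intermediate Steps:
j = 4 (j = 2 + 2 = 4)
w(N) = 12 (w(N) = √(5 + 4)*4 = √9*4 = 3*4 = 12)
1/w((1*6)*(-5)) = 1/12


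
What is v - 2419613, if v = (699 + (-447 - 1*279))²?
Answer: -2418884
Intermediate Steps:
v = 729 (v = (699 + (-447 - 279))² = (699 - 726)² = (-27)² = 729)
v - 2419613 = 729 - 2419613 = -2418884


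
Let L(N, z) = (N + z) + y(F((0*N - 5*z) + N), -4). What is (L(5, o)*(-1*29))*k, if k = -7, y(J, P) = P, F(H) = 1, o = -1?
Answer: 0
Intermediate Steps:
L(N, z) = -4 + N + z (L(N, z) = (N + z) - 4 = -4 + N + z)
(L(5, o)*(-1*29))*k = ((-4 + 5 - 1)*(-1*29))*(-7) = (0*(-29))*(-7) = 0*(-7) = 0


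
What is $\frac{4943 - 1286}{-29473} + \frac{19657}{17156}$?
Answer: $\frac{516611269}{505638788} \approx 1.0217$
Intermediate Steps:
$\frac{4943 - 1286}{-29473} + \frac{19657}{17156} = 3657 \left(- \frac{1}{29473}\right) + 19657 \cdot \frac{1}{17156} = - \frac{3657}{29473} + \frac{19657}{17156} = \frac{516611269}{505638788}$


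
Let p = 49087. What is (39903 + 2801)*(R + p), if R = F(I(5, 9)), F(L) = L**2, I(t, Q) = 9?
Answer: 2099670272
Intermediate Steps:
R = 81 (R = 9**2 = 81)
(39903 + 2801)*(R + p) = (39903 + 2801)*(81 + 49087) = 42704*49168 = 2099670272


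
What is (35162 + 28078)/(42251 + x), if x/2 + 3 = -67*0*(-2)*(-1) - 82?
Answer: 21080/14027 ≈ 1.5028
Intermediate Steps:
x = -170 (x = -6 + 2*(-67*0*(-2)*(-1) - 82) = -6 + 2*(-0*(-1) - 82) = -6 + 2*(-67*0 - 82) = -6 + 2*(0 - 82) = -6 + 2*(-82) = -6 - 164 = -170)
(35162 + 28078)/(42251 + x) = (35162 + 28078)/(42251 - 170) = 63240/42081 = 63240*(1/42081) = 21080/14027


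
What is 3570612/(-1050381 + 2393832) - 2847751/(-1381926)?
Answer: 2920045162471/618849955542 ≈ 4.7185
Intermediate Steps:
3570612/(-1050381 + 2393832) - 2847751/(-1381926) = 3570612/1343451 - 2847751*(-1/1381926) = 3570612*(1/1343451) + 2847751/1381926 = 1190204/447817 + 2847751/1381926 = 2920045162471/618849955542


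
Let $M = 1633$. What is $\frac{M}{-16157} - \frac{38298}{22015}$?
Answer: $- \frac{654731281}{355696355} \approx -1.8407$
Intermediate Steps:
$\frac{M}{-16157} - \frac{38298}{22015} = \frac{1633}{-16157} - \frac{38298}{22015} = 1633 \left(- \frac{1}{16157}\right) - \frac{38298}{22015} = - \frac{1633}{16157} - \frac{38298}{22015} = - \frac{654731281}{355696355}$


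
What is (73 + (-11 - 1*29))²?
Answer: 1089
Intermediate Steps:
(73 + (-11 - 1*29))² = (73 + (-11 - 29))² = (73 - 40)² = 33² = 1089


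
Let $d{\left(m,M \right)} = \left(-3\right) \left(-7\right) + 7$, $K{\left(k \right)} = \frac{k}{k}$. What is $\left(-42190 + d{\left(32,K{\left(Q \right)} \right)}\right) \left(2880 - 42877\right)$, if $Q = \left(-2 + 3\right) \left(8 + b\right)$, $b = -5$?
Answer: $1686353514$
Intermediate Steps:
$Q = 3$ ($Q = \left(-2 + 3\right) \left(8 - 5\right) = 1 \cdot 3 = 3$)
$K{\left(k \right)} = 1$
$d{\left(m,M \right)} = 28$ ($d{\left(m,M \right)} = 21 + 7 = 28$)
$\left(-42190 + d{\left(32,K{\left(Q \right)} \right)}\right) \left(2880 - 42877\right) = \left(-42190 + 28\right) \left(2880 - 42877\right) = \left(-42162\right) \left(-39997\right) = 1686353514$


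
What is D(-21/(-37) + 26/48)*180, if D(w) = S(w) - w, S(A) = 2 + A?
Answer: 360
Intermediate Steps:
D(w) = 2 (D(w) = (2 + w) - w = 2)
D(-21/(-37) + 26/48)*180 = 2*180 = 360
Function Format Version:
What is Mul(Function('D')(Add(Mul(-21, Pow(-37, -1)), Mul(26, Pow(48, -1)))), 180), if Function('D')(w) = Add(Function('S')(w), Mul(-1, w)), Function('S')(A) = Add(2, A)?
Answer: 360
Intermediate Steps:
Function('D')(w) = 2 (Function('D')(w) = Add(Add(2, w), Mul(-1, w)) = 2)
Mul(Function('D')(Add(Mul(-21, Pow(-37, -1)), Mul(26, Pow(48, -1)))), 180) = Mul(2, 180) = 360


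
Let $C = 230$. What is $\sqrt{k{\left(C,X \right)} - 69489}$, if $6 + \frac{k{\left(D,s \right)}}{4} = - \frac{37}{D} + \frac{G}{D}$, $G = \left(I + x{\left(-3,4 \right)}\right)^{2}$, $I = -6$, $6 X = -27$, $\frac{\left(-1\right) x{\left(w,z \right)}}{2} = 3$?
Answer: $\frac{i \sqrt{919284815}}{115} \approx 263.65 i$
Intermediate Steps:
$x{\left(w,z \right)} = -6$ ($x{\left(w,z \right)} = \left(-2\right) 3 = -6$)
$X = - \frac{9}{2}$ ($X = \frac{1}{6} \left(-27\right) = - \frac{9}{2} \approx -4.5$)
$G = 144$ ($G = \left(-6 - 6\right)^{2} = \left(-12\right)^{2} = 144$)
$k{\left(D,s \right)} = -24 + \frac{428}{D}$ ($k{\left(D,s \right)} = -24 + 4 \left(- \frac{37}{D} + \frac{144}{D}\right) = -24 + 4 \frac{107}{D} = -24 + \frac{428}{D}$)
$\sqrt{k{\left(C,X \right)} - 69489} = \sqrt{\left(-24 + \frac{428}{230}\right) - 69489} = \sqrt{\left(-24 + 428 \cdot \frac{1}{230}\right) - 69489} = \sqrt{\left(-24 + \frac{214}{115}\right) - 69489} = \sqrt{- \frac{2546}{115} - 69489} = \sqrt{- \frac{7993781}{115}} = \frac{i \sqrt{919284815}}{115}$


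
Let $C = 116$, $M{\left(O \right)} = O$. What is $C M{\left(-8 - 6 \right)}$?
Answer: $-1624$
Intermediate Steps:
$C M{\left(-8 - 6 \right)} = 116 \left(-8 - 6\right) = 116 \left(-14\right) = -1624$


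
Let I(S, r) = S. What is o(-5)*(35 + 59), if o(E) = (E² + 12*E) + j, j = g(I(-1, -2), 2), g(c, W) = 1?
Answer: -3196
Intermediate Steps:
j = 1
o(E) = 1 + E² + 12*E (o(E) = (E² + 12*E) + 1 = 1 + E² + 12*E)
o(-5)*(35 + 59) = (1 + (-5)² + 12*(-5))*(35 + 59) = (1 + 25 - 60)*94 = -34*94 = -3196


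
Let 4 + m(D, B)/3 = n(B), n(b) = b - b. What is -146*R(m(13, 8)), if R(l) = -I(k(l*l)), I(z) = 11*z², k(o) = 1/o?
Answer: 803/10368 ≈ 0.077450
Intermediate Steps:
n(b) = 0
m(D, B) = -12 (m(D, B) = -12 + 3*0 = -12 + 0 = -12)
R(l) = -11/l⁴ (R(l) = -11*(1/(l*l))² = -11*(1/(l²))² = -11*(l⁻²)² = -11/l⁴)
-146*R(m(13, 8)) = -(-1606)/(-12)⁴ = -(-1606)/20736 = -146*(-11/20736) = 803/10368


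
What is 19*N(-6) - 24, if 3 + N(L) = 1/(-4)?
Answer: -343/4 ≈ -85.750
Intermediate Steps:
N(L) = -13/4 (N(L) = -3 + 1/(-4) = -3 - 1/4 = -13/4)
19*N(-6) - 24 = 19*(-13/4) - 24 = -247/4 - 24 = -343/4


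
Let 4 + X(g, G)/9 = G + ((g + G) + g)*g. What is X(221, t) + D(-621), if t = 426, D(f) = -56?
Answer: 1730194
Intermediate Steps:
X(g, G) = -36 + 9*G + 9*g*(G + 2*g) (X(g, G) = -36 + 9*(G + ((g + G) + g)*g) = -36 + 9*(G + ((G + g) + g)*g) = -36 + 9*(G + (G + 2*g)*g) = -36 + 9*(G + g*(G + 2*g)) = -36 + (9*G + 9*g*(G + 2*g)) = -36 + 9*G + 9*g*(G + 2*g))
X(221, t) + D(-621) = (-36 + 9*426 + 18*221**2 + 9*426*221) - 56 = (-36 + 3834 + 18*48841 + 847314) - 56 = (-36 + 3834 + 879138 + 847314) - 56 = 1730250 - 56 = 1730194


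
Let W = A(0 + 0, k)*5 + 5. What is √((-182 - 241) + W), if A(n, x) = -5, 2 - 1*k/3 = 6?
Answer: I*√443 ≈ 21.048*I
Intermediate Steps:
k = -12 (k = 6 - 3*6 = 6 - 18 = -12)
W = -20 (W = -5*5 + 5 = -25 + 5 = -20)
√((-182 - 241) + W) = √((-182 - 241) - 20) = √(-423 - 20) = √(-443) = I*√443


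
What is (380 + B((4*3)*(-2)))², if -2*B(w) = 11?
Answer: 561001/4 ≈ 1.4025e+5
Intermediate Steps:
B(w) = -11/2 (B(w) = -½*11 = -11/2)
(380 + B((4*3)*(-2)))² = (380 - 11/2)² = (749/2)² = 561001/4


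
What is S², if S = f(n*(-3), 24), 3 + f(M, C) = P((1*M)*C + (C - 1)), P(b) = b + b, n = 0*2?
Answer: 1849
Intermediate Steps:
n = 0
P(b) = 2*b
f(M, C) = -5 + 2*C + 2*C*M (f(M, C) = -3 + 2*((1*M)*C + (C - 1)) = -3 + 2*(M*C + (-1 + C)) = -3 + 2*(C*M + (-1 + C)) = -3 + 2*(-1 + C + C*M) = -3 + (-2 + 2*C + 2*C*M) = -5 + 2*C + 2*C*M)
S = 43 (S = -5 + 2*24 + 2*24*(0*(-3)) = -5 + 48 + 2*24*0 = -5 + 48 + 0 = 43)
S² = 43² = 1849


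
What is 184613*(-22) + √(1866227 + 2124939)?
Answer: -4061486 + √3991166 ≈ -4.0595e+6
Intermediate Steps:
184613*(-22) + √(1866227 + 2124939) = -4061486 + √3991166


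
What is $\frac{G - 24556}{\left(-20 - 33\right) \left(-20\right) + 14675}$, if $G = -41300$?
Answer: $- \frac{21952}{5245} \approx -4.1853$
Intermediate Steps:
$\frac{G - 24556}{\left(-20 - 33\right) \left(-20\right) + 14675} = \frac{-41300 - 24556}{\left(-20 - 33\right) \left(-20\right) + 14675} = - \frac{65856}{\left(-53\right) \left(-20\right) + 14675} = - \frac{65856}{1060 + 14675} = - \frac{65856}{15735} = \left(-65856\right) \frac{1}{15735} = - \frac{21952}{5245}$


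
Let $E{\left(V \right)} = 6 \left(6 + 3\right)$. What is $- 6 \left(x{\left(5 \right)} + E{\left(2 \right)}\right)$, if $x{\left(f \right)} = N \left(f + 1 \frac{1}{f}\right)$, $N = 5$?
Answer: $-480$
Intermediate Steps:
$E{\left(V \right)} = 54$ ($E{\left(V \right)} = 6 \cdot 9 = 54$)
$x{\left(f \right)} = 5 f + \frac{5}{f}$ ($x{\left(f \right)} = 5 \left(f + 1 \frac{1}{f}\right) = 5 \left(f + \frac{1}{f}\right) = 5 f + \frac{5}{f}$)
$- 6 \left(x{\left(5 \right)} + E{\left(2 \right)}\right) = - 6 \left(\left(5 \cdot 5 + \frac{5}{5}\right) + 54\right) = - 6 \left(\left(25 + 5 \cdot \frac{1}{5}\right) + 54\right) = - 6 \left(\left(25 + 1\right) + 54\right) = - 6 \left(26 + 54\right) = \left(-6\right) 80 = -480$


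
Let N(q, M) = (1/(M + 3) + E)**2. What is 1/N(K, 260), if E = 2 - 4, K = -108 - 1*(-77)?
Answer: 69169/275625 ≈ 0.25095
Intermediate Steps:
K = -31 (K = -108 + 77 = -31)
E = -2
N(q, M) = (-2 + 1/(3 + M))**2 (N(q, M) = (1/(M + 3) - 2)**2 = (1/(3 + M) - 2)**2 = (-2 + 1/(3 + M))**2)
1/N(K, 260) = 1/((5 + 2*260)**2/(3 + 260)**2) = 1/((5 + 520)**2/263**2) = 1/((1/69169)*525**2) = 1/((1/69169)*275625) = 1/(275625/69169) = 69169/275625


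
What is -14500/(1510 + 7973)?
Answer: -500/327 ≈ -1.5291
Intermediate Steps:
-14500/(1510 + 7973) = -14500/9483 = -14500*1/9483 = -500/327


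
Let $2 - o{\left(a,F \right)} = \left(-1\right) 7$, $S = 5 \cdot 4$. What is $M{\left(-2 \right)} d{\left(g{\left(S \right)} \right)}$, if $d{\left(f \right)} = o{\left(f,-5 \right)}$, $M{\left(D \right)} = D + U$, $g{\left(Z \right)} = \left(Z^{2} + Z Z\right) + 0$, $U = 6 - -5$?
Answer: $81$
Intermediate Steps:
$S = 20$
$U = 11$ ($U = 6 + 5 = 11$)
$g{\left(Z \right)} = 2 Z^{2}$ ($g{\left(Z \right)} = \left(Z^{2} + Z^{2}\right) + 0 = 2 Z^{2} + 0 = 2 Z^{2}$)
$o{\left(a,F \right)} = 9$ ($o{\left(a,F \right)} = 2 - \left(-1\right) 7 = 2 - -7 = 2 + 7 = 9$)
$M{\left(D \right)} = 11 + D$ ($M{\left(D \right)} = D + 11 = 11 + D$)
$d{\left(f \right)} = 9$
$M{\left(-2 \right)} d{\left(g{\left(S \right)} \right)} = \left(11 - 2\right) 9 = 9 \cdot 9 = 81$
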